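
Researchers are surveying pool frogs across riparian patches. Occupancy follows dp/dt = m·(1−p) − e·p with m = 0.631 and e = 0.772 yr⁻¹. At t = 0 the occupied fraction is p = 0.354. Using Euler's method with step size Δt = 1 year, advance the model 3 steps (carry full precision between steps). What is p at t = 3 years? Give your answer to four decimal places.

0.4560

Update rule: p ← p + [m·(1−p) − e·p]·Δt with Δt = 1.
step 1: Δp = +0.13434, p = 0.48834
step 2: Δp = -0.05414, p = 0.43420
step 3: Δp = +0.02182, p = 0.45602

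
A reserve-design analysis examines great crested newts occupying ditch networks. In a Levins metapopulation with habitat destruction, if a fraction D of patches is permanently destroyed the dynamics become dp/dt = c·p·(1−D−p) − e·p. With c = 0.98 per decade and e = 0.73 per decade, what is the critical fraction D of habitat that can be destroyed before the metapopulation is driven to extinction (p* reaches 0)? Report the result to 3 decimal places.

0.255

The nontrivial equilibrium is p* = (1−D) − e/c; extinction occurs when this hits zero.
So D_crit = 1 − e/c = 1 − 0.73/0.98 = 1 − 0.7449 = 0.2551.
This equals the undisturbed p*, a classic result of Lande's extension.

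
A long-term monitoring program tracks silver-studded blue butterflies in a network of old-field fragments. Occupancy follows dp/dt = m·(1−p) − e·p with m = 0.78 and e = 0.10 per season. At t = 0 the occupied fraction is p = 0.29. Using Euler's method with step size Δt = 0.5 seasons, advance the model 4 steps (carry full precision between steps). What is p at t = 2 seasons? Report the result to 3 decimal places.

0.828

Update rule: p ← p + [m·(1−p) − e·p]·Δt with Δt = 0.5.
t = 0.5: p = 0.29000 + (+0.26240) = 0.55240
t = 1: p = 0.55240 + (+0.14694) = 0.69934
t = 1.5: p = 0.69934 + (+0.08229) = 0.78163
t = 2: p = 0.78163 + (+0.04608) = 0.82771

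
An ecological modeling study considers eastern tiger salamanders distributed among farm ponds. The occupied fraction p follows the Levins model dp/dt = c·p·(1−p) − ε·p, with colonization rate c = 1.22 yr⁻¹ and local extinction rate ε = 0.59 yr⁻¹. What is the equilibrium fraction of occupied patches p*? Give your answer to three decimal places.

Setting dp/dt = 0 and dividing through by p* gives c·(1−p*) = ε.
So p* = 1 − ε/c = 1 − 0.59/1.22 = 1 − 0.4836 = 0.5164.

0.516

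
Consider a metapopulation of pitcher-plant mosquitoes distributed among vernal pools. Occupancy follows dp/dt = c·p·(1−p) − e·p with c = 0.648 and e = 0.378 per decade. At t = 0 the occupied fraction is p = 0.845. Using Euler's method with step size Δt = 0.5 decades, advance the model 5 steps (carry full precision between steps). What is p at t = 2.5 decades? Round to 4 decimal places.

Update rule: p ← p + [c·p·(1−p) − e·p]·Δt with Δt = 0.5.
  1  |  dp/dt·Δt = -0.117269  |  p_1 = 0.727731
  2  |  dp/dt·Δt = -0.073344  |  p_2 = 0.654387
  3  |  dp/dt·Δt = -0.050402  |  p_3 = 0.603985
  4  |  dp/dt·Δt = -0.036657  |  p_4 = 0.567328
  5  |  dp/dt·Δt = -0.027694  |  p_5 = 0.539635

0.5396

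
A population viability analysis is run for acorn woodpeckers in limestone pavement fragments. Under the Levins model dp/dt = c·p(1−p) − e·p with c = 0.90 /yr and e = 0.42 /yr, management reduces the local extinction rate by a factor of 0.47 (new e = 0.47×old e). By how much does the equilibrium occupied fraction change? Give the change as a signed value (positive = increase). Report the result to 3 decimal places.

0.247

Before: p* = 1 − 0.42/0.90 = 0.5333.
After the change, c = 0.9, e = 0.1974, so p* = 1 − 0.1974/0.9 = 0.7807.
Δp* = 0.7807 − 0.5333 = +0.2473.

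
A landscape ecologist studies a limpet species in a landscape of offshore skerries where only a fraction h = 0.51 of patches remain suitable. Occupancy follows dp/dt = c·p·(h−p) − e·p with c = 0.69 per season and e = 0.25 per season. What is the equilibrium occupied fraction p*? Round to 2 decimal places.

0.15

Setting dp/dt = 0 and dividing by p* gives c·(h−p*) = e.
So p* = h − e/c = 0.51 − 0.25/0.69 = 0.51 − 0.3623 = 0.1477.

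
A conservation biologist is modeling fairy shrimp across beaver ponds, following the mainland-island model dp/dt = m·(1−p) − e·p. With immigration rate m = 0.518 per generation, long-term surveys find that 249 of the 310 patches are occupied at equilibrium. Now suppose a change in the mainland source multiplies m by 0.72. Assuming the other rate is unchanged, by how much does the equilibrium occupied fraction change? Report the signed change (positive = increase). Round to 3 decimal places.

Observed p* = 249/310 = 0.80323.
Balance m(1−p*) = e·p* gives e = m(1−p*)/p* = 0.518×0.19677/0.80323 = 0.12690.
New p* = m/(m+e) = 0.37296/(0.37296+0.12690) = 0.74613.
Δp* = 0.74613 − 0.80323 = -0.05710.

-0.057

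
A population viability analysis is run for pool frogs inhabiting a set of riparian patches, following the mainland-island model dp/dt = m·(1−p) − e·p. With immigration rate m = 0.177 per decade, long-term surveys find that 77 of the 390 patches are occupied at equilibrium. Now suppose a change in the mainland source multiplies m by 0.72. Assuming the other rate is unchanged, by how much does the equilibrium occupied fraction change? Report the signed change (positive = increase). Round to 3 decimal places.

Observed p* = 77/390 = 0.19744.
Balance m(1−p*) = e·p* gives e = m(1−p*)/p* = 0.177×0.80256/0.19744 = 0.71947.
New p* = m/(m+e) = 0.12744/(0.12744+0.71947) = 0.15048.
Δp* = 0.15048 − 0.19744 = -0.04696.

-0.047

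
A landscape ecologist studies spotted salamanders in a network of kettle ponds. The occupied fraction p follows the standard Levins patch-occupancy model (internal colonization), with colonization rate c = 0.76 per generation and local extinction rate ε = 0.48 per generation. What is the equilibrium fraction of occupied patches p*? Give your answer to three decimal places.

At equilibrium, colonization balances extinction: c·p*·(1−p*) = ε·p*.
So p* = 1 − ε/c = 1 − 0.48/0.76 = 1 − 0.6316 = 0.3684.

0.368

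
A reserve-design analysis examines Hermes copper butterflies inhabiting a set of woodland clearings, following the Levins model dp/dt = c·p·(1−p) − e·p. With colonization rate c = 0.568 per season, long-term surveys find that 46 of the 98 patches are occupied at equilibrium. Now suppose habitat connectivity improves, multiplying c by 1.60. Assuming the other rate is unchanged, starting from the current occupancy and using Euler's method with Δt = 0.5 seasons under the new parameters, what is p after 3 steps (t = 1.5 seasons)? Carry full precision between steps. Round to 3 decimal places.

Observed p* = 46/98 = 0.46939.
Balance c(1−p*) = e gives e = 0.568×(1 − 0.46939) = 0.30139.
Starting from p₀ = 0.46939; update p ← p + (dp/dt)·Δt with the new parameters.
step 1: Δp = +0.04244, p = 0.51183
step 2: Δp = +0.03641, p = 0.54824
step 3: Δp = +0.02993, p = 0.57816

0.578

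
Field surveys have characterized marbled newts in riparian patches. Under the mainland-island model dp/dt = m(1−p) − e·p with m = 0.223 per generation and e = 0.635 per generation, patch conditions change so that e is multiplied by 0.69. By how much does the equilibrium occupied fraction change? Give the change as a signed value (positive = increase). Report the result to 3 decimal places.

0.077

Before: p* = 0.223/(0.223+0.635) = 0.2599.
After: m = 0.223, e = 0.43815; p* = 0.223/0.6612 = 0.3373.
Δp* = 0.3373 − 0.2599 = +0.0774.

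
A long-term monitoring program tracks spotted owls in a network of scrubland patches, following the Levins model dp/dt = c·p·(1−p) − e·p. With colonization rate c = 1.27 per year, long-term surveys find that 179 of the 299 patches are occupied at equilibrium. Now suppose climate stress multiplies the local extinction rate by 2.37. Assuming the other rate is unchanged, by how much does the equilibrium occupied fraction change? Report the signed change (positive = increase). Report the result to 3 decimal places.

Observed p* = 179/299 = 0.59866.
Balance c(1−p*) = e gives e = 1.27×(1 − 0.59866) = 0.50970.
New p* = 1 − e/c = 1 − 1.20799/1.27000 = 0.04883.
Δp* = 0.04883 − 0.59866 = -0.54983.

-0.550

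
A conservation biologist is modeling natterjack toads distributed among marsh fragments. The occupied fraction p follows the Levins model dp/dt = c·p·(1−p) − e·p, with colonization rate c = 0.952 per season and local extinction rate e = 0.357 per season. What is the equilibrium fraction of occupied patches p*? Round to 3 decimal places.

0.625

Setting dp/dt = 0 and dividing through by p* gives c·(1−p*) = e.
So p* = 1 − e/c = 1 − 0.357/0.952 = 1 − 0.3750 = 0.6250.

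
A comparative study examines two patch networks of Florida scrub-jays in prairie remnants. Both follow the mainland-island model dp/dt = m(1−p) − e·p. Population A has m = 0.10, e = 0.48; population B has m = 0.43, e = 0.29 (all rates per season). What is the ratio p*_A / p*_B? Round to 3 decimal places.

0.289

A: p*_A = m/(m+e) = 0.10/0.5800 = 0.1724.
B: p*_B = 0.43/0.7200 = 0.5972.
p*_A / p*_B = 0.1724/0.5972 = 0.2887.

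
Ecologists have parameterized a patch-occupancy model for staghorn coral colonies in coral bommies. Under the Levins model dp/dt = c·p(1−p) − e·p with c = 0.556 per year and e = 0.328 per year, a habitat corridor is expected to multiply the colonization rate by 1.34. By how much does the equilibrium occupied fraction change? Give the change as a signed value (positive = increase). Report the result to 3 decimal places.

Before: p* = 1 − 0.328/0.556 = 0.4101.
After the change, c = 0.74504, e = 0.328, so p* = 1 − 0.328/0.74504 = 0.5598.
Δp* = 0.5598 − 0.4101 = +0.1497.

0.150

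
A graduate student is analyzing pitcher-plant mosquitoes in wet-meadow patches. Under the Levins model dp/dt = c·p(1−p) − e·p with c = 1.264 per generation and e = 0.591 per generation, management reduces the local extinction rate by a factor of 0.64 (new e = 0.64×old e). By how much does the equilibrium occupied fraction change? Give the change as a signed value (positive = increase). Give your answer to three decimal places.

Before: p* = 1 − 0.591/1.264 = 0.5324.
After the change, c = 1.264, e = 0.37824, so p* = 1 − 0.37824/1.264 = 0.7008.
Δp* = 0.7008 − 0.5324 = +0.1683.

0.168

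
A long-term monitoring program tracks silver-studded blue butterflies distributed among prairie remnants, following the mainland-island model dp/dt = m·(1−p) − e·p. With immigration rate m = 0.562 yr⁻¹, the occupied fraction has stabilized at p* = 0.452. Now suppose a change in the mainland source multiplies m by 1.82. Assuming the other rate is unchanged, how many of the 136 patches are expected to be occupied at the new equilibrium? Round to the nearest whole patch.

Balance m(1−p*) = e·p* gives e = m(1−p*)/p* = 0.562×0.54800/0.45200 = 0.68136.
New p* = m/(m+e) = 1.02284/(1.02284+0.68136) = 0.60019.
Expected occupied = 136 × 0.60019 = 81.63 ≈ 82.

82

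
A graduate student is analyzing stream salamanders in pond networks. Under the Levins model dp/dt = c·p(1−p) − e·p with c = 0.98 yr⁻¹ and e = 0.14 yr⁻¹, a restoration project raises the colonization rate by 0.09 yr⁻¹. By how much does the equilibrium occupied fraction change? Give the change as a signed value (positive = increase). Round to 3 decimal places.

0.012

Before: p* = 1 − 0.14/0.98 = 0.8571.
After the change, c = 1.07, e = 0.14, so p* = 1 − 0.14/1.07 = 0.8692.
Δp* = 0.8692 − 0.8571 = +0.0120.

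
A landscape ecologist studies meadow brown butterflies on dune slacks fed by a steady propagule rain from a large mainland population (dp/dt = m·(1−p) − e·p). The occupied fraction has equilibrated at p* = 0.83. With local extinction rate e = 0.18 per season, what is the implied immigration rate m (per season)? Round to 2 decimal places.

0.88

At equilibrium m(1−p*) = e·p*, so m = e·p*/(1−p*).
m = 0.18 × 0.83 / 0.1700 = 0.1494/0.1700 = 0.8788.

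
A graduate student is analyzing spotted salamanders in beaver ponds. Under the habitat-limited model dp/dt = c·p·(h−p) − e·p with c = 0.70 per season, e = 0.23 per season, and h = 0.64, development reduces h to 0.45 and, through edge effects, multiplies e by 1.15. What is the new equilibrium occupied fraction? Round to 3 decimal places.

Before: p* = h − e/c = 0.64 − 0.23/0.70 = 0.64 − 0.3286 = 0.3114.
After: c = 0.7, e = 0.2645, h = 0.45; p* = 0.45 − 0.2645/0.7 = 0.0721.

0.072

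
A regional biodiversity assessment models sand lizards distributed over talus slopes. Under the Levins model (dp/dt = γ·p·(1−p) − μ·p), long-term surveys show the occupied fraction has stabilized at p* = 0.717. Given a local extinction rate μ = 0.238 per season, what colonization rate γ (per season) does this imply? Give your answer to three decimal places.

At equilibrium γ(1−p*) = μ, so γ = μ/(1−p*).
γ = 0.238/(1 − 0.717) = 0.238/0.2830 = 0.8410.

0.841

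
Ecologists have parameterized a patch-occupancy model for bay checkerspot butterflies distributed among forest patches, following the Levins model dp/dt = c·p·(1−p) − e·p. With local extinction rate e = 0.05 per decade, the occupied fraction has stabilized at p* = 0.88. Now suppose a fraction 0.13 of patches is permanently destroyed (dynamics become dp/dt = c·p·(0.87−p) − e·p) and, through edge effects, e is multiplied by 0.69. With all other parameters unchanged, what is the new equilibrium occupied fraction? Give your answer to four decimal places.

Balance c(1−p*) = e gives c = e/(1 − 0.88000) = 0.05/0.12000 = 0.41667.
New p* = 0.87 − e/c = 0.87 − 0.03450/0.41667 = 0.78720.

0.7872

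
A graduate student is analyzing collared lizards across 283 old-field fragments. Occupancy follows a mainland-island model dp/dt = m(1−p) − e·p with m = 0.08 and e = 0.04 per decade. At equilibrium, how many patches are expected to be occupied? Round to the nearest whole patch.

p* = m/(m+e) = 0.08/0.1200 = 0.6667.
Expected occupied patches = N × p* = 283 × 0.6667 = 188.67 ≈ 189.

189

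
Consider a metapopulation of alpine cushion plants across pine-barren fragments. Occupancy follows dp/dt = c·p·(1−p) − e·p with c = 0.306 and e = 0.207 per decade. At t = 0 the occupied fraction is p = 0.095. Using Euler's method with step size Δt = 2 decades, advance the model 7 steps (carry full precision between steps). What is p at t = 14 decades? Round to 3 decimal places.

0.201

Update rule: p ← p + [c·p·(1−p) − e·p]·Δt with Δt = 2.
p: 0.09500 → 0.10829  (Δp = +0.01329)
p: 0.10829 → 0.12255  (Δp = +0.01426)
p: 0.12255 → 0.13762  (Δp = +0.01507)
p: 0.13762 → 0.15328  (Δp = +0.01566)
p: 0.15328 → 0.16925  (Δp = +0.01597)
p: 0.16925 → 0.18523  (Δp = +0.01598)
p: 0.18523 → 0.20091  (Δp = +0.01568)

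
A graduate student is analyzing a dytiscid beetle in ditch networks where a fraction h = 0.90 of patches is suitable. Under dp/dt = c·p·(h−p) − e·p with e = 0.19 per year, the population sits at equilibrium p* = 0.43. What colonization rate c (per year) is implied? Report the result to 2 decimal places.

0.40

At equilibrium c(h−p*) = e, so c = e/(h−p*).
c = 0.19/(0.90 − 0.43) = 0.19/0.4700 = 0.4043.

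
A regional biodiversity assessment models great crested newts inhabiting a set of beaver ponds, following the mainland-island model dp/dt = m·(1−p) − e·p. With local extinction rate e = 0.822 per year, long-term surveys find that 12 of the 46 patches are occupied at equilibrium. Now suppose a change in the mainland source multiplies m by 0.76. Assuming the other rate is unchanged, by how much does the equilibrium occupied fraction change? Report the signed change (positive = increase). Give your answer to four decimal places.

-0.0494

Observed p* = 12/46 = 0.26087.
Balance m(1−p*) = e·p* gives m = e·p*/(1−p*) = 0.822×0.26087/0.73913 = 0.29012.
New p* = m/(m+e) = 0.22049/(0.22049+0.82200) = 0.21150.
Δp* = 0.21150 − 0.26087 = -0.04937.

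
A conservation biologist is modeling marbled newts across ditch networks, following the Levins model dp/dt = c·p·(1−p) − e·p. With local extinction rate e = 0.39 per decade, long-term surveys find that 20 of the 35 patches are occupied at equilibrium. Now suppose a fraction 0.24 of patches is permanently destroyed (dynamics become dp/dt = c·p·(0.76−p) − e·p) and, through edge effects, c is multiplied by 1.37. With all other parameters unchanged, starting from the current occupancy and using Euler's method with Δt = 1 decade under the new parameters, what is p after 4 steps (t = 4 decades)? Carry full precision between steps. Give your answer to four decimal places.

Observed p* = 20/35 = 0.57143.
Balance c(1−p*) = e gives c = e/(1 − 0.57143) = 0.39/0.42857 = 0.91000.
Starting from p₀ = 0.57143; update p ← p + (dp/dt)·Δt with the new parameters.
p: 0.57143 → 0.48291  (Δp = -0.08852)
p: 0.48291 → 0.46140  (Δp = -0.02151)
p: 0.46140 → 0.45321  (Δp = -0.00818)
p: 0.45321 → 0.44980  (Δp = -0.00341)

0.4498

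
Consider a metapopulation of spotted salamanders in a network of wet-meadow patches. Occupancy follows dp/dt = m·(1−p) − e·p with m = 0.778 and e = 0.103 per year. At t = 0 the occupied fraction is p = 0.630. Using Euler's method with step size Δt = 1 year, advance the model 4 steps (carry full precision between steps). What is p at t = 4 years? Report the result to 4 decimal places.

0.8830

Update rule: p ← p + [m·(1−p) − e·p]·Δt with Δt = 1.
  1  |  dp/dt·Δt = +0.222970  |  p_1 = 0.852970
  2  |  dp/dt·Δt = +0.026533  |  p_2 = 0.879503
  3  |  dp/dt·Δt = +0.003157  |  p_3 = 0.882661
  4  |  dp/dt·Δt = +0.000376  |  p_4 = 0.883037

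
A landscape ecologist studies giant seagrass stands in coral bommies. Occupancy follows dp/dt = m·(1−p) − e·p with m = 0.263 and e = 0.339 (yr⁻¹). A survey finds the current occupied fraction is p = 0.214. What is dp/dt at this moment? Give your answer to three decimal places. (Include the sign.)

0.134

Colonization term: m·(1−p) = 0.263×0.7860 = 0.20672.
Extinction term: e·p = 0.07255.
dp/dt = 0.20672 − 0.07255 = 0.13417.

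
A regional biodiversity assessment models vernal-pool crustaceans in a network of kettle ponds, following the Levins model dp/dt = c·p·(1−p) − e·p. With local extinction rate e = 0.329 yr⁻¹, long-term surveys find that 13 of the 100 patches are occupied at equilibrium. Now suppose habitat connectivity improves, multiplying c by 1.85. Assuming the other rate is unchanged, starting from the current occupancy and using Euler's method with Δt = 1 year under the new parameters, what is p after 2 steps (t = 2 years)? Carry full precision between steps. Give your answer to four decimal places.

Observed p* = 13/100 = 0.13000.
Balance c(1−p*) = e gives c = e/(1 − 0.13000) = 0.329/0.87000 = 0.37816.
Starting from p₀ = 0.13000; update p ← p + (dp/dt)·Δt with the new parameters.
step 1: Δp = +0.03635, p = 0.16635
step 2: Δp = +0.04229, p = 0.20864

0.2086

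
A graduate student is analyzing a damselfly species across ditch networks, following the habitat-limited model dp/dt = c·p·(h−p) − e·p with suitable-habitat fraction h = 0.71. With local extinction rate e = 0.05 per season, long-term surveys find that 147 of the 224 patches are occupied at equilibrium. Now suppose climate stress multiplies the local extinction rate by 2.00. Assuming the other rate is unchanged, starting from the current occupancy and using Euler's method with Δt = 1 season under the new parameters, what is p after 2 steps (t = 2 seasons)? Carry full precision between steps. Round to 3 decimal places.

Observed p* = 147/224 = 0.65625.
Balance c(h−p*) = e gives c = e/(0.71 − 0.65625) = 0.05/0.05375 = 0.93023.
Starting from p₀ = 0.65625; update p ← p + (dp/dt)·Δt with the new parameters.
step 1: Δp = -0.03281, p = 0.62344
step 2: Δp = -0.01214, p = 0.61129

0.611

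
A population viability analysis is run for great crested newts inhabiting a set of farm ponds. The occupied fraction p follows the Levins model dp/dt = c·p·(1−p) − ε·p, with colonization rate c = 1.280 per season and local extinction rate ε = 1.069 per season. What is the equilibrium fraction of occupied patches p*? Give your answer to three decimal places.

0.165

At equilibrium, colonization balances extinction: c·p*·(1−p*) = ε·p*.
So p* = 1 − ε/c = 1 − 1.069/1.280 = 1 − 0.8352 = 0.1648.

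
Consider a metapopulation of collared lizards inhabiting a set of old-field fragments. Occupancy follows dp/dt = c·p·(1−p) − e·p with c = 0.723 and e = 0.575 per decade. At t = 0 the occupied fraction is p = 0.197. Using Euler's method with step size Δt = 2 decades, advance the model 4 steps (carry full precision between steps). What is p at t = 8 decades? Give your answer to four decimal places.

Update rule: p ← p + [c·p·(1−p) − e·p]·Δt with Δt = 2.
t = 2: p = 0.19700 + (+0.00219) = 0.19919
t = 4: p = 0.19919 + (+0.00159) = 0.20078
t = 6: p = 0.20078 + (+0.00114) = 0.20192
t = 8: p = 0.20192 + (+0.00081) = 0.20273

0.2027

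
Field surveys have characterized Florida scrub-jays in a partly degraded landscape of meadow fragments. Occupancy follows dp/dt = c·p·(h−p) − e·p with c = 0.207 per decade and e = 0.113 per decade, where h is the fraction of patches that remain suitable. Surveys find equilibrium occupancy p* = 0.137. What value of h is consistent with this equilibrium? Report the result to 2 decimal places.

At equilibrium c(h−p*) = e, so h = p* + e/c.
h = 0.137 + 0.113/0.207 = 0.137 + 0.5459 = 0.6829.

0.68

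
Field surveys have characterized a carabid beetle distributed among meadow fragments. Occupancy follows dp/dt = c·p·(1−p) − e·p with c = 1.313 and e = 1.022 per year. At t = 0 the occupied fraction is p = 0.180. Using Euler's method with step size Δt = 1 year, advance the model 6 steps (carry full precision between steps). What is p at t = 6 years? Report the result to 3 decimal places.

0.215

Update rule: p ← p + [c·p·(1−p) − e·p]·Δt with Δt = 1.
p: 0.18000 → 0.18984  (Δp = +0.00984)
p: 0.18984 → 0.19776  (Δp = +0.00792)
p: 0.19776 → 0.20396  (Δp = +0.00620)
p: 0.20396 → 0.20869  (Δp = +0.00473)
p: 0.20869 → 0.21224  (Δp = +0.00355)
p: 0.21224 → 0.21485  (Δp = +0.00262)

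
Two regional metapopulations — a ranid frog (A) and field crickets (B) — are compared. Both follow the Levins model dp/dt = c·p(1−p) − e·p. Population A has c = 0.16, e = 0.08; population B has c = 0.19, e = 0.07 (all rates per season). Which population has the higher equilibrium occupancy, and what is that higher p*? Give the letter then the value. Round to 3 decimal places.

B, 0.632

A: p*_A = 1 − 0.08/0.16 = 0.5000.
B: p*_B = 1 − 0.07/0.19 = 0.6316.
B is higher at 0.6316.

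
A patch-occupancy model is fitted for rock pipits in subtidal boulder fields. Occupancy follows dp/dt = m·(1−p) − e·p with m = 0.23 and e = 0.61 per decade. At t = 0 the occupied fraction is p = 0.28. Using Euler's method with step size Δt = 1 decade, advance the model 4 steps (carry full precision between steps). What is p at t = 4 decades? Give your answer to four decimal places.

Update rule: p ← p + [m·(1−p) − e·p]·Δt with Δt = 1.
p: 0.28000 → 0.27480  (Δp = -0.00520)
p: 0.27480 → 0.27397  (Δp = -0.00083)
p: 0.27397 → 0.27383  (Δp = -0.00013)
p: 0.27383 → 0.27381  (Δp = -0.00002)

0.2738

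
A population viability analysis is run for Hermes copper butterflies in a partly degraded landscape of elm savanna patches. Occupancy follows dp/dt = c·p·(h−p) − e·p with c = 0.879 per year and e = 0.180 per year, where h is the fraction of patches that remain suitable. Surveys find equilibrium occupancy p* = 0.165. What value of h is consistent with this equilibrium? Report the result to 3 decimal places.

At equilibrium c(h−p*) = e, so h = p* + e/c.
h = 0.165 + 0.180/0.879 = 0.165 + 0.2048 = 0.3698.

0.370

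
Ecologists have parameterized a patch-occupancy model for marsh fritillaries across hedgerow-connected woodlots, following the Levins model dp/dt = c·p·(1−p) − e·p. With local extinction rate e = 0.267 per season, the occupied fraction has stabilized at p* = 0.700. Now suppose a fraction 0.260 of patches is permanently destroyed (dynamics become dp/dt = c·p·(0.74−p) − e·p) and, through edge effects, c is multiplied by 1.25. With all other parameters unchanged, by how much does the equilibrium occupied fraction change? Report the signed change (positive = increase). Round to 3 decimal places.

-0.200

Balance c(1−p*) = e gives c = e/(1 − 0.70000) = 0.267/0.30000 = 0.89000.
New p* = 0.74 − e/c = 0.74 − 0.26700/1.11250 = 0.50000.
Δp* = 0.50000 − 0.70000 = -0.20000.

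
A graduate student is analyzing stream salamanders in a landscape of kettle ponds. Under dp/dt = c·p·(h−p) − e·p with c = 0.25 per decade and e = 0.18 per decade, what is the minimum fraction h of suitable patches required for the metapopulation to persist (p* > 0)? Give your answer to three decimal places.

0.720

p* = h − e/c is positive only when h > e/c.
h_min = e/c = 0.18/0.25 = 0.7200.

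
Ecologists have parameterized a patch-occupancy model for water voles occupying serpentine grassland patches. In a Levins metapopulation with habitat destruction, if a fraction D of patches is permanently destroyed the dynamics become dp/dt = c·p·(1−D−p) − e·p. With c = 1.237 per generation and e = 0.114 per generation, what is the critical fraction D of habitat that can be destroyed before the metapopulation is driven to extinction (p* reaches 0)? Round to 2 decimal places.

0.91

The nontrivial equilibrium is p* = (1−D) − e/c; extinction occurs when this hits zero.
So D_crit = 1 − e/c = 1 − 0.114/1.237 = 1 − 0.0922 = 0.9078.
Note this equals the original equilibrium occupancy — the Levins extinction-debt result.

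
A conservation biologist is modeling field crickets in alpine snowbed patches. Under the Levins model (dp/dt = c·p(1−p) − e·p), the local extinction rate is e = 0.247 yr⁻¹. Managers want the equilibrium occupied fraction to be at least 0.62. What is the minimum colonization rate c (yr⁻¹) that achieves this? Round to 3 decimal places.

0.650

p* = 1 − e/c ≥ 0.62 requires e/c ≤ 0.3800, i.e. c ≥ e/0.3800.
c_min = 0.247/0.3800 = 0.6500.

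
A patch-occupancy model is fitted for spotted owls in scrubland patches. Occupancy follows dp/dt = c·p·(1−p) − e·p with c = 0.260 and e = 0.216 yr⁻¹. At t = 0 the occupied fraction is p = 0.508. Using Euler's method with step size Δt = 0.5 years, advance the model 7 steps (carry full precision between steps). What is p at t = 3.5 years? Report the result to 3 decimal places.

0.391

Update rule: p ← p + [c·p·(1−p) − e·p]·Δt with Δt = 0.5.
  1  |  dp/dt·Δt = -0.022372  |  p_1 = 0.485628
  2  |  dp/dt·Δt = -0.019975  |  p_2 = 0.465653
  3  |  dp/dt·Δt = -0.017944  |  p_3 = 0.447709
  4  |  dp/dt·Δt = -0.016208  |  p_4 = 0.431501
  5  |  dp/dt·Δt = -0.014712  |  p_5 = 0.416789
  6  |  dp/dt·Δt = -0.013413  |  p_6 = 0.403376
  7  |  dp/dt·Δt = -0.012278  |  p_7 = 0.391097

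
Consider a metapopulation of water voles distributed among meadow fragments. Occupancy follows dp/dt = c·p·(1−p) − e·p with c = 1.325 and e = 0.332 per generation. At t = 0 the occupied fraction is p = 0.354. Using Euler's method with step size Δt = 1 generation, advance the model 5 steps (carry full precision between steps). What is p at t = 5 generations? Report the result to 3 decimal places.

0.749

Update rule: p ← p + [c·p·(1−p) − e·p]·Δt with Δt = 1.
step 1: Δp = +0.18548, p = 0.53948
step 2: Δp = +0.15008, p = 0.68956
step 3: Δp = +0.05471, p = 0.74426
step 4: Δp = +0.00510, p = 0.74936
step 5: Δp = +0.00007, p = 0.74943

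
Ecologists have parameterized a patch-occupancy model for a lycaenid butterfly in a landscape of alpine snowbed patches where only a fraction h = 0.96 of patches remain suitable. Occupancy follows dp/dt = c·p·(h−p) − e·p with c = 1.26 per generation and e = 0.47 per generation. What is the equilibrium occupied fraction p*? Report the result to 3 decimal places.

0.587

Setting dp/dt = 0 and dividing by p* gives c·(h−p*) = e.
So p* = h − e/c = 0.96 − 0.47/1.26 = 0.96 − 0.3730 = 0.5870.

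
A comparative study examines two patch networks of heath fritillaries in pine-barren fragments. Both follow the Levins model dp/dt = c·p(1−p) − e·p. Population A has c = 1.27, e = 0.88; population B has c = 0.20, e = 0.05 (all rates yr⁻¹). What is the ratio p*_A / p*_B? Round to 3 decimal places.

A: p*_A = 1 − 0.88/1.27 = 0.3071.
B: p*_B = 1 − 0.05/0.20 = 0.7500.
p*_A / p*_B = 0.3071/0.7500 = 0.4094.

0.409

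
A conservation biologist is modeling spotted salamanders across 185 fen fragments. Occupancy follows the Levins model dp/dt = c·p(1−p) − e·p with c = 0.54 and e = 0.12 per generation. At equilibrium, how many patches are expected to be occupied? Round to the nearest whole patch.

144

p* = 1 − e/c = 1 − 0.12/0.54 = 0.7778.
Expected occupied patches = N × p* = 185 × 0.7778 = 143.89 ≈ 144.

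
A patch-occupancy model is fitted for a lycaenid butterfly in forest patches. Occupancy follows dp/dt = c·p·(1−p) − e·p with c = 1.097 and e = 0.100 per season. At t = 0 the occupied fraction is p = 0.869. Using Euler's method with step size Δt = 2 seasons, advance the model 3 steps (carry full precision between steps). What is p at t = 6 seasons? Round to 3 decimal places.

Update rule: p ← p + [c·p·(1−p) − e·p]·Δt with Δt = 2.
t = 2: p = 0.86900 + (+0.07596) = 0.94496
t = 4: p = 0.94496 + (-0.07489) = 0.87008
t = 6: p = 0.87008 + (+0.07400) = 0.94408

0.944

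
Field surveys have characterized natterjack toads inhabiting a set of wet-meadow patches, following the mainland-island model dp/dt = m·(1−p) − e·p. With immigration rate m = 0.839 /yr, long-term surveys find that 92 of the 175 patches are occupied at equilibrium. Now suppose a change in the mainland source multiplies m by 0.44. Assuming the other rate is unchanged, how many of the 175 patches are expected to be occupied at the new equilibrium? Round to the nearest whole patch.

Observed p* = 92/175 = 0.52571.
Balance m(1−p*) = e·p* gives e = m(1−p*)/p* = 0.839×0.47429/0.52571 = 0.75694.
New p* = m/(m+e) = 0.36916/(0.36916+0.75694) = 0.32782.
Expected occupied = 175 × 0.32782 = 57.37 ≈ 57.

57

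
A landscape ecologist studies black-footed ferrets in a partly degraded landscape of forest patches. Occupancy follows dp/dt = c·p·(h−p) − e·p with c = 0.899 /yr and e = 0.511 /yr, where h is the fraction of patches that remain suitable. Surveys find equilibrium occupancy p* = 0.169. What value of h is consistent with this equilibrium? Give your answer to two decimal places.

0.74

At equilibrium c(h−p*) = e, so h = p* + e/c.
h = 0.169 + 0.511/0.899 = 0.169 + 0.5684 = 0.7374.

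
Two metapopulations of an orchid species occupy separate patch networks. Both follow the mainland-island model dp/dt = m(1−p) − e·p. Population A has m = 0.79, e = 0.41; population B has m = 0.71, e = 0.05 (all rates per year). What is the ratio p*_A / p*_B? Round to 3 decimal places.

0.705

A: p*_A = m/(m+e) = 0.79/1.2000 = 0.6583.
B: p*_B = 0.71/0.7600 = 0.9342.
p*_A / p*_B = 0.6583/0.9342 = 0.7047.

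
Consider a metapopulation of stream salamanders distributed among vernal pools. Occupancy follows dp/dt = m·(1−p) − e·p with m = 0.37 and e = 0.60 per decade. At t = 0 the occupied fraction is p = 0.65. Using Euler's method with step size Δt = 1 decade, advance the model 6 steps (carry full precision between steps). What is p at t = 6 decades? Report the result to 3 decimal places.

0.381

Update rule: p ← p + [m·(1−p) − e·p]·Δt with Δt = 1.
p: 0.65000 → 0.38950  (Δp = -0.26050)
p: 0.38950 → 0.38169  (Δp = -0.00781)
p: 0.38169 → 0.38145  (Δp = -0.00023)
p: 0.38145 → 0.38144  (Δp = -0.00001)
p: 0.38144 → 0.38144  (Δp = -0.00000)
p: 0.38144 → 0.38144  (Δp = -0.00000)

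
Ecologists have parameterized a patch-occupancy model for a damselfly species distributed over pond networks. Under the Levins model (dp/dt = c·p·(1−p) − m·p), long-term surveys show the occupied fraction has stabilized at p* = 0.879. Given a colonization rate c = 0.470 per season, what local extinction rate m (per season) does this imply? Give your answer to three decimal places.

0.057

At equilibrium c(1−p*) = m.
m = 0.470 × (1 − 0.879) = 0.470 × 0.1210 = 0.0569.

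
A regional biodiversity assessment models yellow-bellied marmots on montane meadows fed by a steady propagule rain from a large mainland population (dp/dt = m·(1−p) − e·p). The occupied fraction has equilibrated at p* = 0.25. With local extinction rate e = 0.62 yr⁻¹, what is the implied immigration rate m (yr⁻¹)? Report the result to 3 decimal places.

At equilibrium m(1−p*) = e·p*, so m = e·p*/(1−p*).
m = 0.62 × 0.25 / 0.7500 = 0.1550/0.7500 = 0.2067.

0.207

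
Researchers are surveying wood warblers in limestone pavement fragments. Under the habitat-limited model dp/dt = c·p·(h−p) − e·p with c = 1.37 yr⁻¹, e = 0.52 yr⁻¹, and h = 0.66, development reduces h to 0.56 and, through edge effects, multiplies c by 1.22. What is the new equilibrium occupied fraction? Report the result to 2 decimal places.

Before: p* = h − e/c = 0.66 − 0.52/1.37 = 0.66 − 0.3796 = 0.2804.
After: c = 1.6714, e = 0.52, h = 0.56; p* = 0.56 − 0.52/1.6714 = 0.2489.

0.25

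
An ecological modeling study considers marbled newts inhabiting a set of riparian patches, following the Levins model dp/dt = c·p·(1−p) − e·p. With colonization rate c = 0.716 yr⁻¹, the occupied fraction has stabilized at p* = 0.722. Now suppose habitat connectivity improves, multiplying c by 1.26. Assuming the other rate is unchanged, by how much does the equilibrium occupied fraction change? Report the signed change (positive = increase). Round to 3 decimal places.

Balance c(1−p*) = e gives e = 0.716×(1 − 0.72200) = 0.19905.
New p* = 1 − e/c = 1 − 0.19905/0.90216 = 0.77936.
Δp* = 0.77936 − 0.72200 = +0.05736.

0.057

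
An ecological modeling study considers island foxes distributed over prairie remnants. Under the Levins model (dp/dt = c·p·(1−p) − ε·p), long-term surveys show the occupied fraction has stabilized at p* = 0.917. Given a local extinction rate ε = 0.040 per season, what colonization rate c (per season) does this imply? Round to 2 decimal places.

At equilibrium c(1−p*) = ε, so c = ε/(1−p*).
c = 0.040/(1 − 0.917) = 0.040/0.0830 = 0.4819.

0.48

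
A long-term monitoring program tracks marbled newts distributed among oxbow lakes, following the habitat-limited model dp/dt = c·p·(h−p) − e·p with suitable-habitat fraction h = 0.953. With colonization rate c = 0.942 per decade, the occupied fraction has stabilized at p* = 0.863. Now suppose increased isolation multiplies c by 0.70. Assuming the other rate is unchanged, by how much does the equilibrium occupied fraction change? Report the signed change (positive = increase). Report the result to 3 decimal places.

Balance c(h−p*) = e gives e = 0.942×(0.953 − 0.86300) = 0.08478.
New p* = 0.953 − e/c = 0.953 − 0.08478/0.65940 = 0.82443.
Δp* = 0.82443 − 0.86300 = -0.03857.

-0.039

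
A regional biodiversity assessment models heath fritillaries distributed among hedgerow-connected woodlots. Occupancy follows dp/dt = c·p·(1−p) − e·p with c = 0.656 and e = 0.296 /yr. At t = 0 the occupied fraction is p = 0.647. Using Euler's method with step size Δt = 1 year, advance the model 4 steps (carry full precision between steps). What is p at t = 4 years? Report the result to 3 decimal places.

0.562

Update rule: p ← p + [c·p·(1−p) − e·p]·Δt with Δt = 1.
t = 1: p = 0.64700 + (-0.04169) = 0.60531
t = 2: p = 0.60531 + (-0.02245) = 0.58286
t = 3: p = 0.58286 + (-0.01303) = 0.56983
t = 4: p = 0.56983 + (-0.00787) = 0.56196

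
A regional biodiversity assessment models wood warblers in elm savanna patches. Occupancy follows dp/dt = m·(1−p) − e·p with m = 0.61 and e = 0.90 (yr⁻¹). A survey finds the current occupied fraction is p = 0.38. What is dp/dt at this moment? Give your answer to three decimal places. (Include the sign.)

Colonization term: m·(1−p) = 0.61×0.6200 = 0.37820.
Extinction term: e·p = 0.34200.
dp/dt = 0.37820 − 0.34200 = 0.03620.

0.036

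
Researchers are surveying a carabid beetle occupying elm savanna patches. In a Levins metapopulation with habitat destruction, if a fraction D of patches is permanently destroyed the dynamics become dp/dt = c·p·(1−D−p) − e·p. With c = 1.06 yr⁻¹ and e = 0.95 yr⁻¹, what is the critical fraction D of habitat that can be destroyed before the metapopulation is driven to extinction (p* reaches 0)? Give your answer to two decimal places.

0.10

The nontrivial equilibrium is p* = (1−D) − e/c; extinction occurs when this hits zero.
So D_crit = 1 − e/c = 1 − 0.95/1.06 = 1 − 0.8962 = 0.1038.
Note this equals the original equilibrium occupancy — the Levins extinction-debt result.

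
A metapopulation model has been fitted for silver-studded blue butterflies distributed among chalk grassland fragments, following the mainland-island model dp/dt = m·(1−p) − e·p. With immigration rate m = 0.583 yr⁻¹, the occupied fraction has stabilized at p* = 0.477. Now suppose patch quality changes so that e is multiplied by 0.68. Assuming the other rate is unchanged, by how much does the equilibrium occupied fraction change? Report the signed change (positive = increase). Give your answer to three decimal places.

Balance m(1−p*) = e·p* gives e = m(1−p*)/p* = 0.583×0.52300/0.47700 = 0.63922.
New p* = m/(m+e) = 0.58300/(0.58300+0.43467) = 0.57288.
Δp* = 0.57288 − 0.47700 = +0.09588.

0.096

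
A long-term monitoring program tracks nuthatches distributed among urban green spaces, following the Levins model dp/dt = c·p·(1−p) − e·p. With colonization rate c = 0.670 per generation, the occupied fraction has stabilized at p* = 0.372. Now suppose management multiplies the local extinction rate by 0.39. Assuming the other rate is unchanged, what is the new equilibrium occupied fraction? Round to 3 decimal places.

Balance c(1−p*) = e gives e = 0.670×(1 − 0.37200) = 0.42076.
New p* = 1 − e/c = 1 − 0.16410/0.67000 = 0.75507.

0.755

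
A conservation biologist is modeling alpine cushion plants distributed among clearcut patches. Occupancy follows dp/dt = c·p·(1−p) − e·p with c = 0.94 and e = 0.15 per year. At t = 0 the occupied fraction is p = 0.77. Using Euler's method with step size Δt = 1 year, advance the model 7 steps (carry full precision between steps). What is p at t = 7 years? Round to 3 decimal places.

Update rule: p ← p + [c·p·(1−p) − e·p]·Δt with Δt = 1.
step 1: Δp = +0.05097, p = 0.82097
step 2: Δp = +0.01501, p = 0.83599
step 3: Δp = +0.00349, p = 0.83947
step 4: Δp = +0.00075, p = 0.84022
step 5: Δp = +0.00016, p = 0.84038
step 6: Δp = +0.00003, p = 0.84042
step 7: Δp = +0.00001, p = 0.84042

0.840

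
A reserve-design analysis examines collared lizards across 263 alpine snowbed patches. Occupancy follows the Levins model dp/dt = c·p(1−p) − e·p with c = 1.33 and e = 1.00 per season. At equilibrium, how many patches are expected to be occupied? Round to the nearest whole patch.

65

p* = 1 − e/c = 1 − 1.00/1.33 = 0.2481.
Expected occupied patches = N × p* = 263 × 0.2481 = 65.26 ≈ 65.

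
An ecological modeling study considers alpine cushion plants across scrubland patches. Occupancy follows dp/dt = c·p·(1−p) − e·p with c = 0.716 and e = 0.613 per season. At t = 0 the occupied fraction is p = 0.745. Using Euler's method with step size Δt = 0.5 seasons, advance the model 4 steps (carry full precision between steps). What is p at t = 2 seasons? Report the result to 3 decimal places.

0.387

Update rule: p ← p + [c·p·(1−p) − e·p]·Δt with Δt = 0.5.
step 1: Δp = -0.16033, p = 0.58467
step 2: Δp = -0.09227, p = 0.49240
step 3: Δp = -0.06144, p = 0.43096
step 4: Δp = -0.04430, p = 0.38666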